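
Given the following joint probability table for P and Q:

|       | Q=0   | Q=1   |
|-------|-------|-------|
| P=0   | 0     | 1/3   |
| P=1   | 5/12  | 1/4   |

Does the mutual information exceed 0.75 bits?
Marginal P(P) (row sums):
  P(P=0) = 0 + 1/3 = 1/3
  P(P=1) = 5/12 + 1/4 = 2/3
Marginal P(Q) (column sums):
  P(Q=0) = 0 + 5/12 = 5/12
  P(Q=1) = 1/3 + 1/4 = 7/12

H(P) = -[(1/3)·log₂(1/3) + (2/3)·log₂(2/3)]
  = 0.5283 + 0.3900
  = 0.9183 bits
H(Q) = -[(5/12)·log₂(5/12) + (7/12)·log₂(7/12)]
  = 0.5263 + 0.4536
  = 0.9799 bits
H(P,Q) = -[(1/3)·log₂(1/3) + (5/12)·log₂(5/12) + (1/4)·log₂(1/4)]
  = 0.5283 + 0.5263 + 0.5000
  = 1.5546 bits

I(P;Q) = H(P) + H(Q) - H(P,Q)
  = 0.9183 + 0.9799 - 1.5546
  = 0.3436 bits

No. I(P;Q) = 0.3436 bits, which is ≤ 0.75 bits.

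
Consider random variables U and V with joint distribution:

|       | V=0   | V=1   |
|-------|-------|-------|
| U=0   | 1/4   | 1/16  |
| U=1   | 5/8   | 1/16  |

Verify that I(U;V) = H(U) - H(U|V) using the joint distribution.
Left side, from I(U;V) = H(U) + H(V) - H(U,V):
Marginal P(U) (row sums):
  P(U=0) = 1/4 + 1/16 = 5/16
  P(U=1) = 5/8 + 1/16 = 11/16
Marginal P(V) (column sums):
  P(V=0) = 1/4 + 5/8 = 7/8
  P(V=1) = 1/16 + 1/16 = 1/8

H(U) = -[(5/16)·log₂(5/16) + (11/16)·log₂(11/16)]
  = 0.5244 + 0.3716
  = 0.8960 bits
H(V) = -[(7/8)·log₂(7/8) + (1/8)·log₂(1/8)]
  = 0.1686 + 0.3750
  = 0.5436 bits
H(U,V) = -[(1/4)·log₂(1/4) + (1/16)·log₂(1/16) + (5/8)·log₂(5/8) + (1/16)·log₂(1/16)]
  = 0.5000 + 0.2500 + 0.4238 + 0.2500
  = 1.4238 bits

I(U;V) = H(U) + H(V) - H(U,V)
  = 0.8960 + 0.5436 - 1.4238
  = 0.0158 bits

Right side, with H(U|V) computed directly from the conditional probabilities:
H(U|V) = -Σ P(U,V)·log₂ P(U|V), where P(U|V) = P(U,V) / P(V)
  (U=0,V=0): P(U|V) = (1/4)/(7/8) = 2/7;  -(1/4)·log₂(2/7) = 0.4518
  (U=0,V=1): P(U|V) = (1/16)/(1/8) = 1/2;  -(1/16)·log₂(1/2) = 0.0625
  (U=1,V=0): P(U|V) = (5/8)/(7/8) = 5/7;  -(5/8)·log₂(5/7) = 0.3034
  (U=1,V=1): P(U|V) = (1/16)/(1/8) = 1/2;  -(1/16)·log₂(1/2) = 0.0625
H(U|V) = 0.4518 + 0.0625 + 0.3034 + 0.0625
  = 0.8802 bits
H(U) - H(U|V) = 0.8960 - 0.8802 = 0.0158 bits

Both sides equal 0.0158 bits, so I(U;V) = H(U) - H(U|V) ✓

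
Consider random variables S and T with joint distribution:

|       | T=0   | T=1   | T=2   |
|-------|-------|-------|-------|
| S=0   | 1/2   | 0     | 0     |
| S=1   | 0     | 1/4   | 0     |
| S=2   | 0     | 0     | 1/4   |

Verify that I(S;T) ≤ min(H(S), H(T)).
Marginal P(S) (row sums):
  P(S=0) = 1/2 + 0 + 0 = 1/2
  P(S=1) = 0 + 1/4 + 0 = 1/4
  P(S=2) = 0 + 0 + 1/4 = 1/4
Marginal P(T) (column sums):
  P(T=0) = 1/2 + 0 + 0 = 1/2
  P(T=1) = 0 + 1/4 + 0 = 1/4
  P(T=2) = 0 + 0 + 1/4 = 1/4

H(S) = -[(1/2)·log₂(1/2) + (1/4)·log₂(1/4) + (1/4)·log₂(1/4)]
  = 0.5000 + 0.5000 + 0.5000
  = 1.5000 bits
H(T) = -[(1/2)·log₂(1/2) + (1/4)·log₂(1/4) + (1/4)·log₂(1/4)]
  = 0.5000 + 0.5000 + 0.5000
  = 1.5000 bits
H(S,T) = -[(1/2)·log₂(1/2) + (1/4)·log₂(1/4) + (1/4)·log₂(1/4)]
  = 0.5000 + 0.5000 + 0.5000
  = 1.5000 bits

I(S;T) = H(S) + H(T) - H(S,T)
  = 1.5000 + 1.5000 - 1.5000
  = 1.5000 bits

min(H(S), H(T)) = min(1.5000, 1.5000) = 1.5000 bits
Since 1.5000 ≤ 1.5000, the bound is satisfied ✓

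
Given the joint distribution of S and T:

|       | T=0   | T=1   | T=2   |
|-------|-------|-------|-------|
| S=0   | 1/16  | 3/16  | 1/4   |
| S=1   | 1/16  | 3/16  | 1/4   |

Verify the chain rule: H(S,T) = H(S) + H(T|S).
Left side:
H(S,T) = -[(1/16)·log₂(1/16) + (3/16)·log₂(3/16) + (1/4)·log₂(1/4) + (1/16)·log₂(1/16) + (3/16)·log₂(3/16) + (1/4)·log₂(1/4)]
  = 0.2500 + 0.4528 + 0.5000 + 0.2500 + 0.4528 + 0.5000
  = 2.4056 bits

Right side:
Marginal P(S) (row sums):
  P(S=0) = 1/16 + 3/16 + 1/4 = 1/2
  P(S=1) = 1/16 + 3/16 + 1/4 = 1/2
H(S) = -[(1/2)·log₂(1/2) + (1/2)·log₂(1/2)]
  = 0.5000 + 0.5000
  = 1.0000 bits
H(T|S) = -Σ P(S,T)·log₂ P(T|S), where P(T|S) = P(S,T) / P(S)
  (S=0,T=0): P(T|S) = (1/16)/(1/2) = 1/8;  -(1/16)·log₂(1/8) = 0.1875
  (S=0,T=1): P(T|S) = (3/16)/(1/2) = 3/8;  -(3/16)·log₂(3/8) = 0.2653
  (S=0,T=2): P(T|S) = (1/4)/(1/2) = 1/2;  -(1/4)·log₂(1/2) = 0.2500
  (S=1,T=0): P(T|S) = (1/16)/(1/2) = 1/8;  -(1/16)·log₂(1/8) = 0.1875
  (S=1,T=1): P(T|S) = (3/16)/(1/2) = 3/8;  -(3/16)·log₂(3/8) = 0.2653
  (S=1,T=2): P(T|S) = (1/4)/(1/2) = 1/2;  -(1/4)·log₂(1/2) = 0.2500
H(T|S) = 0.1875 + 0.2653 + 0.2500 + 0.1875 + 0.2653 + 0.2500
  = 1.4056 bits
H(S) + H(T|S) = 1.0000 + 1.4056 = 2.4056 bits

Both sides equal 2.4056 bits, so the chain rule holds ✓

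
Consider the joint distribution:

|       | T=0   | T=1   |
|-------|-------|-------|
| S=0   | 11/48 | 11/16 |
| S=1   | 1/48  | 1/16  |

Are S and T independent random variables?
Marginal P(S) (row sums):
  P(S=0) = 11/48 + 11/16 = 11/12
  P(S=1) = 1/48 + 1/16 = 1/12
Marginal P(T) (column sums):
  P(T=0) = 11/48 + 1/48 = 1/4
  P(T=1) = 11/16 + 1/16 = 3/4

S and T are independent iff P(S=i,T=j) = P(S=i)·P(T=j) for every cell.
  P(S=0)·P(T=0) = 11/12 × 1/4 = 11/48 = P(S=0,T=0) ✓
  P(S=0)·P(T=1) = 11/12 × 3/4 = 11/16 = P(S=0,T=1) ✓
  P(S=1)·P(T=0) = 1/12 × 1/4 = 1/48 = P(S=1,T=0) ✓
  P(S=1)·P(T=1) = 1/12 × 3/4 = 1/16 = P(S=1,T=1) ✓

Yes, S and T are independent: every cell factors, so I(S;T) = 0 bits.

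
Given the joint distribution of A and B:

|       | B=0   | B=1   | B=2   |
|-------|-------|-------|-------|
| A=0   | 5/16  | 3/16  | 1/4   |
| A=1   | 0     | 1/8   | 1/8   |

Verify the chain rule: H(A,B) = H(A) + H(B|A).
Left side:
H(A,B) = -[(5/16)·log₂(5/16) + (3/16)·log₂(3/16) + (1/4)·log₂(1/4) + (1/8)·log₂(1/8) + (1/8)·log₂(1/8)]
  = 0.5244 + 0.4528 + 0.5000 + 0.3750 + 0.3750
  = 2.2272 bits

Right side:
Marginal P(A) (row sums):
  P(A=0) = 5/16 + 3/16 + 1/4 = 3/4
  P(A=1) = 0 + 1/8 + 1/8 = 1/4
H(A) = -[(3/4)·log₂(3/4) + (1/4)·log₂(1/4)]
  = 0.3113 + 0.5000
  = 0.8113 bits
H(B|A) = -Σ P(A,B)·log₂ P(B|A), where P(B|A) = P(A,B) / P(A)
  (cells with P(A,B) = 0 contribute 0)
  (A=0,B=0): P(B|A) = (5/16)/(3/4) = 5/12;  -(5/16)·log₂(5/12) = 0.3947
  (A=0,B=1): P(B|A) = (3/16)/(3/4) = 1/4;  -(3/16)·log₂(1/4) = 0.3750
  (A=0,B=2): P(B|A) = (1/4)/(3/4) = 1/3;  -(1/4)·log₂(1/3) = 0.3962
  (A=1,B=1): P(B|A) = (1/8)/(1/4) = 1/2;  -(1/8)·log₂(1/2) = 0.1250
  (A=1,B=2): P(B|A) = (1/8)/(1/4) = 1/2;  -(1/8)·log₂(1/2) = 0.1250
H(B|A) = 0.3947 + 0.3750 + 0.3962 + 0.1250 + 0.1250
  = 1.4159 bits
H(A) + H(B|A) = 0.8113 + 1.4159 = 2.2272 bits

Both sides equal 2.2272 bits, so the chain rule holds ✓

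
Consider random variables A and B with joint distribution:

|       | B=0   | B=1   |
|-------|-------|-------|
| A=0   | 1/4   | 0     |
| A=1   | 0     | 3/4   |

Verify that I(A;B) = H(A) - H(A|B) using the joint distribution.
Left side, from I(A;B) = H(A) + H(B) - H(A,B):
Marginal P(A) (row sums):
  P(A=0) = 1/4 + 0 = 1/4
  P(A=1) = 0 + 3/4 = 3/4
Marginal P(B) (column sums):
  P(B=0) = 1/4 + 0 = 1/4
  P(B=1) = 0 + 3/4 = 3/4

H(A) = -[(1/4)·log₂(1/4) + (3/4)·log₂(3/4)]
  = 0.5000 + 0.3113
  = 0.8113 bits
H(B) = -[(1/4)·log₂(1/4) + (3/4)·log₂(3/4)]
  = 0.5000 + 0.3113
  = 0.8113 bits
H(A,B) = -[(1/4)·log₂(1/4) + (3/4)·log₂(3/4)]
  = 0.5000 + 0.3113
  = 0.8113 bits

I(A;B) = H(A) + H(B) - H(A,B)
  = 0.8113 + 0.8113 - 0.8113
  = 0.8113 bits

Right side, with H(A|B) computed directly from the conditional probabilities:
H(A|B) = -Σ P(A,B)·log₂ P(A|B), where P(A|B) = P(A,B) / P(B)
  (cells with P(A,B) = 0 contribute 0)
  (A=0,B=0): P(A|B) = (1/4)/(1/4) = 1;  -(1/4)·log₂(1) = 0.0000
  (A=1,B=1): P(A|B) = (3/4)/(3/4) = 1;  -(3/4)·log₂(1) = 0.0000
H(A|B) = 0.0000 + 0.0000
  = 0.0000 bits
H(A) - H(A|B) = 0.8113 - 0.0000 = 0.8113 bits

Both sides equal 0.8113 bits, so I(A;B) = H(A) - H(A|B) ✓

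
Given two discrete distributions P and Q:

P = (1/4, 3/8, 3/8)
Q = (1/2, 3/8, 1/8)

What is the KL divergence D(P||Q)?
D(P||Q) = Σ P(i) log₂(P(i)/Q(i))
  i=0: (1/4) × log₂((1/4)/(1/2)) = (1/4) × log₂(1/2) = -0.2500
  i=1: (3/8) × log₂((3/8)/(3/8)) = (3/8) × log₂(1) = 0.0000
  i=2: (3/8) × log₂((3/8)/(1/8)) = (3/8) × log₂(3) = 0.5944
D(P||Q) = -0.2500 + 0.0000 + 0.5944
  = 0.3444 bits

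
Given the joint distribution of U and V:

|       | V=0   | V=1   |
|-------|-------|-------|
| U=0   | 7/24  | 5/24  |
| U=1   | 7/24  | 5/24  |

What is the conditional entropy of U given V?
Marginal P(V) (column sums):
  P(V=0) = 7/24 + 7/24 = 7/12
  P(V=1) = 5/24 + 5/24 = 5/12

H(U|V) = -Σ P(U,V)·log₂ P(U|V), where P(U|V) = P(U,V) / P(V)
  (U=0,V=0): P(U|V) = (7/24)/(7/12) = 1/2;  -(7/24)·log₂(1/2) = 0.2917
  (U=0,V=1): P(U|V) = (5/24)/(5/12) = 1/2;  -(5/24)·log₂(1/2) = 0.2083
  (U=1,V=0): P(U|V) = (7/24)/(7/12) = 1/2;  -(7/24)·log₂(1/2) = 0.2917
  (U=1,V=1): P(U|V) = (5/24)/(5/12) = 1/2;  -(5/24)·log₂(1/2) = 0.2083
H(U|V) = 0.2917 + 0.2083 + 0.2917 + 0.2083
  = 1.0000 bits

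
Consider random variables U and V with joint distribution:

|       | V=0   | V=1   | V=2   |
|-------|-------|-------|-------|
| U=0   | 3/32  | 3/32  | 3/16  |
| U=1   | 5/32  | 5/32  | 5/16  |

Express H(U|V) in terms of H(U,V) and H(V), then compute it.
H(U|V) = H(U,V) - H(V)

Marginal P(V) (column sums):
  P(V=0) = 3/32 + 5/32 = 1/4
  P(V=1) = 3/32 + 5/32 = 1/4
  P(V=2) = 3/16 + 5/16 = 1/2

H(U,V) = -[(3/32)·log₂(3/32) + (3/32)·log₂(3/32) + (3/16)·log₂(3/16) + (5/32)·log₂(5/32) + (5/32)·log₂(5/32) + (5/16)·log₂(5/16)]
  = 0.3202 + 0.3202 + 0.4528 + 0.4184 + 0.4184 + 0.5244
  = 2.4544 bits
H(V) = -[(1/4)·log₂(1/4) + (1/4)·log₂(1/4) + (1/2)·log₂(1/2)]
  = 0.5000 + 0.5000 + 0.5000
  = 1.5000 bits

H(U|V) = 2.4544 - 1.5000 = 0.9544 bits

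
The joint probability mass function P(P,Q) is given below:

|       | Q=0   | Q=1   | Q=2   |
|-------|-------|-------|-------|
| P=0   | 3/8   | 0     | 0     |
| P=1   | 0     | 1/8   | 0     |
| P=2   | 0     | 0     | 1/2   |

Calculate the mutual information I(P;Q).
Marginal P(P) (row sums):
  P(P=0) = 3/8 + 0 + 0 = 3/8
  P(P=1) = 0 + 1/8 + 0 = 1/8
  P(P=2) = 0 + 0 + 1/2 = 1/2
Marginal P(Q) (column sums):
  P(Q=0) = 3/8 + 0 + 0 = 3/8
  P(Q=1) = 0 + 1/8 + 0 = 1/8
  P(Q=2) = 0 + 0 + 1/2 = 1/2

H(P) = -[(3/8)·log₂(3/8) + (1/8)·log₂(1/8) + (1/2)·log₂(1/2)]
  = 0.5306 + 0.3750 + 0.5000
  = 1.4056 bits
H(Q) = -[(3/8)·log₂(3/8) + (1/8)·log₂(1/8) + (1/2)·log₂(1/2)]
  = 0.5306 + 0.3750 + 0.5000
  = 1.4056 bits
H(P,Q) = -[(3/8)·log₂(3/8) + (1/8)·log₂(1/8) + (1/2)·log₂(1/2)]
  = 0.5306 + 0.3750 + 0.5000
  = 1.4056 bits

I(P;Q) = H(P) + H(Q) - H(P,Q)
  = 1.4056 + 1.4056 - 1.4056
  = 1.4056 bits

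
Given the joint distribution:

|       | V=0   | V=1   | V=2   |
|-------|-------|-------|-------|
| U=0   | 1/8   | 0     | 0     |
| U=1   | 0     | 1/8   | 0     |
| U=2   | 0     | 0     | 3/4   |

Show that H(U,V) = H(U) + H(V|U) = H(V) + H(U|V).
Marginal P(U) (row sums):
  P(U=0) = 1/8 + 0 + 0 = 1/8
  P(U=1) = 0 + 1/8 + 0 = 1/8
  P(U=2) = 0 + 0 + 3/4 = 3/4
Marginal P(V) (column sums):
  P(V=0) = 1/8 + 0 + 0 = 1/8
  P(V=1) = 0 + 1/8 + 0 = 1/8
  P(V=2) = 0 + 0 + 3/4 = 3/4

Decomposition 1: H(U) + H(V|U)
H(U) = -[(1/8)·log₂(1/8) + (1/8)·log₂(1/8) + (3/4)·log₂(3/4)]
  = 0.3750 + 0.3750 + 0.3113
  = 1.0613 bits
H(V|U) = -Σ P(U,V)·log₂ P(V|U), where P(V|U) = P(U,V) / P(U)
  (cells with P(U,V) = 0 contribute 0)
  (U=0,V=0): P(V|U) = (1/8)/(1/8) = 1;  -(1/8)·log₂(1) = 0.0000
  (U=1,V=1): P(V|U) = (1/8)/(1/8) = 1;  -(1/8)·log₂(1) = 0.0000
  (U=2,V=2): P(V|U) = (3/4)/(3/4) = 1;  -(3/4)·log₂(1) = 0.0000
H(V|U) = 0.0000 + 0.0000 + 0.0000
  = 0.0000 bits
H(U) + H(V|U) = 1.0613 + 0.0000 = 1.0613 bits

Decomposition 2: H(V) + H(U|V)
H(V) = -[(1/8)·log₂(1/8) + (1/8)·log₂(1/8) + (3/4)·log₂(3/4)]
  = 0.3750 + 0.3750 + 0.3113
  = 1.0613 bits
H(U|V) = -Σ P(U,V)·log₂ P(U|V), where P(U|V) = P(U,V) / P(V)
  (cells with P(U,V) = 0 contribute 0)
  (U=0,V=0): P(U|V) = (1/8)/(1/8) = 1;  -(1/8)·log₂(1) = 0.0000
  (U=1,V=1): P(U|V) = (1/8)/(1/8) = 1;  -(1/8)·log₂(1) = 0.0000
  (U=2,V=2): P(U|V) = (3/4)/(3/4) = 1;  -(3/4)·log₂(1) = 0.0000
H(U|V) = 0.0000 + 0.0000 + 0.0000
  = 0.0000 bits
H(V) + H(U|V) = 1.0613 + 0.0000 = 1.0613 bits

Direct computation of the joint entropy:
H(U,V) = -[(1/8)·log₂(1/8) + (1/8)·log₂(1/8) + (3/4)·log₂(3/4)]
  = 0.3750 + 0.3750 + 0.3113
  = 1.0613 bits

All three agree: H(U,V) = 1.0613 bits ✓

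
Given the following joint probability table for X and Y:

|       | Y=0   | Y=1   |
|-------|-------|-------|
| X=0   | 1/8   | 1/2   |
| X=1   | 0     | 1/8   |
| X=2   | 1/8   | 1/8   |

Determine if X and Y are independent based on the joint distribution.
Marginal P(X) (row sums):
  P(X=0) = 1/8 + 1/2 = 5/8
  P(X=1) = 0 + 1/8 = 1/8
  P(X=2) = 1/8 + 1/8 = 1/4
Marginal P(Y) (column sums):
  P(Y=0) = 1/8 + 0 + 1/8 = 1/4
  P(Y=1) = 1/2 + 1/8 + 1/8 = 3/4

X and Y are independent iff P(X=i,Y=j) = P(X=i)·P(Y=j) for every cell.
  P(X=0)·P(Y=0) = 5/8 × 1/4 = 5/32, but P(X=0,Y=0) = 1/8 ✗

No, X and Y are not independent. Quantitatively, I(X;Y) > 0:

H(X) = -[(5/8)·log₂(5/8) + (1/8)·log₂(1/8) + (1/4)·log₂(1/4)]
  = 0.4238 + 0.3750 + 0.5000
  = 1.2988 bits
H(Y) = -[(1/4)·log₂(1/4) + (3/4)·log₂(3/4)]
  = 0.5000 + 0.3113
  = 0.8113 bits
H(X,Y) = -[(1/8)·log₂(1/8) + (1/2)·log₂(1/2) + (1/8)·log₂(1/8) + (1/8)·log₂(1/8) + (1/8)·log₂(1/8)]
  = 0.3750 + 0.5000 + 0.3750 + 0.3750 + 0.3750
  = 2.0000 bits
I(X;Y) = H(X) + H(Y) - H(X,Y) = 1.2988 + 0.8113 - 2.0000 = 0.1101 bits > 0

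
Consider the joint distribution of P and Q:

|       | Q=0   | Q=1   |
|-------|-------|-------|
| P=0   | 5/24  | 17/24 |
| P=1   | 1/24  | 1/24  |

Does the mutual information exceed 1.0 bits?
Marginal P(P) (row sums):
  P(P=0) = 5/24 + 17/24 = 11/12
  P(P=1) = 1/24 + 1/24 = 1/12
Marginal P(Q) (column sums):
  P(Q=0) = 5/24 + 1/24 = 1/4
  P(Q=1) = 17/24 + 1/24 = 3/4

H(P) = -[(11/12)·log₂(11/12) + (1/12)·log₂(1/12)]
  = 0.1151 + 0.2987
  = 0.4138 bits
H(Q) = -[(1/4)·log₂(1/4) + (3/4)·log₂(3/4)]
  = 0.5000 + 0.3113
  = 0.8113 bits
H(P,Q) = -[(5/24)·log₂(5/24) + (17/24)·log₂(17/24) + (1/24)·log₂(1/24) + (1/24)·log₂(1/24)]
  = 0.4715 + 0.3524 + 0.1910 + 0.1910
  = 1.2059 bits

I(P;Q) = H(P) + H(Q) - H(P,Q)
  = 0.4138 + 0.8113 - 1.2059
  = 0.0192 bits

No. I(P;Q) = 0.0192 bits, which is ≤ 1.0 bits.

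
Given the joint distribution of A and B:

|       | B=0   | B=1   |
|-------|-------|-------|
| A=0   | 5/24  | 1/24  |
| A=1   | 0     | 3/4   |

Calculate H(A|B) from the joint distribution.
Marginal P(B) (column sums):
  P(B=0) = 5/24 + 0 = 5/24
  P(B=1) = 1/24 + 3/4 = 19/24

H(A|B) = -Σ P(A,B)·log₂ P(A|B), where P(A|B) = P(A,B) / P(B)
  (cells with P(A,B) = 0 contribute 0)
  (A=0,B=0): P(A|B) = (5/24)/(5/24) = 1;  -(5/24)·log₂(1) = 0.0000
  (A=0,B=1): P(A|B) = (1/24)/(19/24) = 1/19;  -(1/24)·log₂(1/19) = 0.1770
  (A=1,B=1): P(A|B) = (3/4)/(19/24) = 18/19;  -(3/4)·log₂(18/19) = 0.0585
H(A|B) = 0.0000 + 0.1770 + 0.0585
  = 0.2355 bits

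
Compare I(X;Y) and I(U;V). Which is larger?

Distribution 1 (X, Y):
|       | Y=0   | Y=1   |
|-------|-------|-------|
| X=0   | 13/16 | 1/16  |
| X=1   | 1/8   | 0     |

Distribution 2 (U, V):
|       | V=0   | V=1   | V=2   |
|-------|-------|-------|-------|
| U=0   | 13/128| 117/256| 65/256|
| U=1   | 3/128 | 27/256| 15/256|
Distribution 1 (X, Y):
Marginal P(X) (row sums):
  P(X=0) = 13/16 + 1/16 = 7/8
  P(X=1) = 1/8 + 0 = 1/8
Marginal P(Y) (column sums):
  P(Y=0) = 13/16 + 1/8 = 15/16
  P(Y=1) = 1/16 + 0 = 1/16

H(X) = -[(7/8)·log₂(7/8) + (1/8)·log₂(1/8)]
  = 0.1686 + 0.3750
  = 0.5436 bits
H(Y) = -[(15/16)·log₂(15/16) + (1/16)·log₂(1/16)]
  = 0.0873 + 0.2500
  = 0.3373 bits
H(X,Y) = -[(13/16)·log₂(13/16) + (1/16)·log₂(1/16) + (1/8)·log₂(1/8)]
  = 0.2434 + 0.2500 + 0.3750
  = 0.8684 bits

I(X;Y) = H(X) + H(Y) - H(X,Y)
  = 0.5436 + 0.3373 - 0.8684
  = 0.0125 bits

Distribution 2 (U, V):
Marginal P(U) (row sums):
  P(U=0) = 13/128 + 117/256 + 65/256 = 13/16
  P(U=1) = 3/128 + 27/256 + 15/256 = 3/16
Marginal P(V) (column sums):
  P(V=0) = 13/128 + 3/128 = 1/8
  P(V=1) = 117/256 + 27/256 = 9/16
  P(V=2) = 65/256 + 15/256 = 5/16

H(U) = -[(13/16)·log₂(13/16) + (3/16)·log₂(3/16)]
  = 0.2434 + 0.4528
  = 0.6962 bits
H(V) = -[(1/8)·log₂(1/8) + (9/16)·log₂(9/16) + (5/16)·log₂(5/16)]
  = 0.3750 + 0.4669 + 0.5244
  = 1.3663 bits
H(U,V) = -[(13/128)·log₂(13/128) + (117/256)·log₂(117/256) + (65/256)·log₂(65/256) + (3/128)·log₂(3/128) + (27/256)·log₂(27/256) + (15/256)·log₂(15/256)]
  = 0.3351 + 0.5163 + 0.5021 + 0.1269 + 0.3423 + 0.2398
  = 2.0625 bits

I(U;V) = H(U) + H(V) - H(U,V)
  = 0.6962 + 1.3663 - 2.0625
  = 0.0000 bits

I(X;Y) = 0.0125 bits > I(U;V) = 0.0000 bits, so (X, Y) has the higher mutual information (stronger dependence).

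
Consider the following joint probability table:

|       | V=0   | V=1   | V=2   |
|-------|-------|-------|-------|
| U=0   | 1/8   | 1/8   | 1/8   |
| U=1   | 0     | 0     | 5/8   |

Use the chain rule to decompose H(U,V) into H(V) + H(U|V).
By the chain rule: H(U,V) = H(V) + H(U|V)

Marginal P(V) (column sums):
  P(V=0) = 1/8 + 0 = 1/8
  P(V=1) = 1/8 + 0 = 1/8
  P(V=2) = 1/8 + 5/8 = 3/4
H(V) = -[(1/8)·log₂(1/8) + (1/8)·log₂(1/8) + (3/4)·log₂(3/4)]
  = 0.3750 + 0.3750 + 0.3113
  = 1.0613 bits
H(U|V) = -Σ P(U,V)·log₂ P(U|V), where P(U|V) = P(U,V) / P(V)
  (cells with P(U,V) = 0 contribute 0)
  (U=0,V=0): P(U|V) = (1/8)/(1/8) = 1;  -(1/8)·log₂(1) = 0.0000
  (U=0,V=1): P(U|V) = (1/8)/(1/8) = 1;  -(1/8)·log₂(1) = 0.0000
  (U=0,V=2): P(U|V) = (1/8)/(3/4) = 1/6;  -(1/8)·log₂(1/6) = 0.3231
  (U=1,V=2): P(U|V) = (5/8)/(3/4) = 5/6;  -(5/8)·log₂(5/6) = 0.1644
H(U|V) = 0.0000 + 0.0000 + 0.3231 + 0.1644
  = 0.4875 bits

H(U,V) = H(V) + H(U|V) = 1.0613 + 0.4875 = 1.5488 bits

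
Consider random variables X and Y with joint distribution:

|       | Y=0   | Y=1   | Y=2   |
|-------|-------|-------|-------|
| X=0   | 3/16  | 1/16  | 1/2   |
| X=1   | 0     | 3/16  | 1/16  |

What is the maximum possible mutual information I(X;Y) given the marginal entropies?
The upper bound on mutual information is I(X;Y) ≤ min(H(X), H(Y)).

Marginal P(X) (row sums):
  P(X=0) = 3/16 + 1/16 + 1/2 = 3/4
  P(X=1) = 0 + 3/16 + 1/16 = 1/4
Marginal P(Y) (column sums):
  P(Y=0) = 3/16 + 0 = 3/16
  P(Y=1) = 1/16 + 3/16 = 1/4
  P(Y=2) = 1/2 + 1/16 = 9/16

H(X) = -[(3/4)·log₂(3/4) + (1/4)·log₂(1/4)]
  = 0.3113 + 0.5000
  = 0.8113 bits
H(Y) = -[(3/16)·log₂(3/16) + (1/4)·log₂(1/4) + (9/16)·log₂(9/16)]
  = 0.4528 + 0.5000 + 0.4669
  = 1.4197 bits

Maximum possible I(X;Y) = min(0.8113, 1.4197) = 0.8113 bits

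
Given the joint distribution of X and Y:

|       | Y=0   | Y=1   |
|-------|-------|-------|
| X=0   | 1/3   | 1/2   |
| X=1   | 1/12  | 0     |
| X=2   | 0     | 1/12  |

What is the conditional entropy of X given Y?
Marginal P(Y) (column sums):
  P(Y=0) = 1/3 + 1/12 + 0 = 5/12
  P(Y=1) = 1/2 + 0 + 1/12 = 7/12

H(X|Y) = -Σ P(X,Y)·log₂ P(X|Y), where P(X|Y) = P(X,Y) / P(Y)
  (cells with P(X,Y) = 0 contribute 0)
  (X=0,Y=0): P(X|Y) = (1/3)/(5/12) = 4/5;  -(1/3)·log₂(4/5) = 0.1073
  (X=0,Y=1): P(X|Y) = (1/2)/(7/12) = 6/7;  -(1/2)·log₂(6/7) = 0.1112
  (X=1,Y=0): P(X|Y) = (1/12)/(5/12) = 1/5;  -(1/12)·log₂(1/5) = 0.1935
  (X=2,Y=1): P(X|Y) = (1/12)/(7/12) = 1/7;  -(1/12)·log₂(1/7) = 0.2339
H(X|Y) = 0.1073 + 0.1112 + 0.1935 + 0.2339
  = 0.6459 bits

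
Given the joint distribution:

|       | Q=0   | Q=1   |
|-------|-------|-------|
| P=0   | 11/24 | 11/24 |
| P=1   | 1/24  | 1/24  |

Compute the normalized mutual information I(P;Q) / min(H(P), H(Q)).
Marginal P(P) (row sums):
  P(P=0) = 11/24 + 11/24 = 11/12
  P(P=1) = 1/24 + 1/24 = 1/12
Marginal P(Q) (column sums):
  P(Q=0) = 11/24 + 1/24 = 1/2
  P(Q=1) = 11/24 + 1/24 = 1/2

H(P) = -[(11/12)·log₂(11/12) + (1/12)·log₂(1/12)]
  = 0.1151 + 0.2987
  = 0.4138 bits
H(Q) = -[(1/2)·log₂(1/2) + (1/2)·log₂(1/2)]
  = 0.5000 + 0.5000
  = 1.0000 bits
H(P,Q) = -[(11/24)·log₂(11/24) + (11/24)·log₂(11/24) + (1/24)·log₂(1/24) + (1/24)·log₂(1/24)]
  = 0.5159 + 0.5159 + 0.1910 + 0.1910
  = 1.4138 bits

I(P;Q) = H(P) + H(Q) - H(P,Q)
  = 0.4138 + 1.0000 - 1.4138
  = 0.0000 bits

min(H(P), H(Q)) = min(0.4138, 1.0000) = 0.4138 bits
Normalized MI = 0.0000 / 0.4138 = 0.0000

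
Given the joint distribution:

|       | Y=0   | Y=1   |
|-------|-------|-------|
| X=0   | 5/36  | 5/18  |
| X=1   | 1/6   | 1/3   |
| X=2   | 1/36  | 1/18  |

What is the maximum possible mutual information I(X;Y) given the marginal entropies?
The upper bound on mutual information is I(X;Y) ≤ min(H(X), H(Y)).

Marginal P(X) (row sums):
  P(X=0) = 5/36 + 5/18 = 5/12
  P(X=1) = 1/6 + 1/3 = 1/2
  P(X=2) = 1/36 + 1/18 = 1/12
Marginal P(Y) (column sums):
  P(Y=0) = 5/36 + 1/6 + 1/36 = 1/3
  P(Y=1) = 5/18 + 1/3 + 1/18 = 2/3

H(X) = -[(5/12)·log₂(5/12) + (1/2)·log₂(1/2) + (1/12)·log₂(1/12)]
  = 0.5263 + 0.5000 + 0.2987
  = 1.3250 bits
H(Y) = -[(1/3)·log₂(1/3) + (2/3)·log₂(2/3)]
  = 0.5283 + 0.3900
  = 0.9183 bits

Maximum possible I(X;Y) = min(1.3250, 0.9183) = 0.9183 bits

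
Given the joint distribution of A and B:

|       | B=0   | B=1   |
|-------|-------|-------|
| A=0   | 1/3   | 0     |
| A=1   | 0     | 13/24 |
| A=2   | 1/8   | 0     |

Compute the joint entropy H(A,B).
H(A,B) = -Σ P(A,B) log₂ P(A,B), summed over the non-zero cells:
H(A,B) = -[(1/3)·log₂(1/3) + (13/24)·log₂(13/24) + (1/8)·log₂(1/8)]
  = 0.5283 + 0.4791 + 0.3750
  = 1.3824 bits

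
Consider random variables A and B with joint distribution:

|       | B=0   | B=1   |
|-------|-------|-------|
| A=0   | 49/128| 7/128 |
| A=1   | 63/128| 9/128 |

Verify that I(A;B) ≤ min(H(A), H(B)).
Marginal P(A) (row sums):
  P(A=0) = 49/128 + 7/128 = 7/16
  P(A=1) = 63/128 + 9/128 = 9/16
Marginal P(B) (column sums):
  P(B=0) = 49/128 + 63/128 = 7/8
  P(B=1) = 7/128 + 9/128 = 1/8

H(A) = -[(7/16)·log₂(7/16) + (9/16)·log₂(9/16)]
  = 0.5218 + 0.4669
  = 0.9887 bits
H(B) = -[(7/8)·log₂(7/8) + (1/8)·log₂(1/8)]
  = 0.1686 + 0.3750
  = 0.5436 bits
H(A,B) = -[(49/128)·log₂(49/128) + (7/128)·log₂(7/128) + (63/128)·log₂(63/128) + (9/128)·log₂(9/128)]
  = 0.5303 + 0.2293 + 0.5034 + 0.2693
  = 1.5323 bits

I(A;B) = H(A) + H(B) - H(A,B)
  = 0.9887 + 0.5436 - 1.5323
  = 0.0000 bits

min(H(A), H(B)) = min(0.9887, 0.5436) = 0.5436 bits
Since 0.0000 ≤ 0.5436, the bound is satisfied ✓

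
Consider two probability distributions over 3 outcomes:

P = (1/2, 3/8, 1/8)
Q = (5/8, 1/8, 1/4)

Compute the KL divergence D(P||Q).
D(P||Q) = Σ P(i) log₂(P(i)/Q(i))
  i=0: (1/2) × log₂((1/2)/(5/8)) = (1/2) × log₂(4/5) = -0.1610
  i=1: (3/8) × log₂((3/8)/(1/8)) = (3/8) × log₂(3) = 0.5944
  i=2: (1/8) × log₂((1/8)/(1/4)) = (1/8) × log₂(1/2) = -0.1250
D(P||Q) = -0.1610 + 0.5944 - 0.1250
  = 0.3084 bits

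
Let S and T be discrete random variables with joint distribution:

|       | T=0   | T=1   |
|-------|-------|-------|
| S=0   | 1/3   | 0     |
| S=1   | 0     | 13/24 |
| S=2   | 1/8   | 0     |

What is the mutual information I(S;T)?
Marginal P(S) (row sums):
  P(S=0) = 1/3 + 0 = 1/3
  P(S=1) = 0 + 13/24 = 13/24
  P(S=2) = 1/8 + 0 = 1/8
Marginal P(T) (column sums):
  P(T=0) = 1/3 + 0 + 1/8 = 11/24
  P(T=1) = 0 + 13/24 + 0 = 13/24

H(S) = -[(1/3)·log₂(1/3) + (13/24)·log₂(13/24) + (1/8)·log₂(1/8)]
  = 0.5283 + 0.4791 + 0.3750
  = 1.3824 bits
H(T) = -[(11/24)·log₂(11/24) + (13/24)·log₂(13/24)]
  = 0.5159 + 0.4791
  = 0.9950 bits
H(S,T) = -[(1/3)·log₂(1/3) + (13/24)·log₂(13/24) + (1/8)·log₂(1/8)]
  = 0.5283 + 0.4791 + 0.3750
  = 1.3824 bits

I(S;T) = H(S) + H(T) - H(S,T)
  = 1.3824 + 0.9950 - 1.3824
  = 0.9950 bits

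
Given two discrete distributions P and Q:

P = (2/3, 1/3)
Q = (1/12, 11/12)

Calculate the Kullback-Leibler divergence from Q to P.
D(P||Q) = Σ P(i) log₂(P(i)/Q(i))
  i=0: (2/3) × log₂((2/3)/(1/12)) = (2/3) × log₂(8) = 2.0000
  i=1: (1/3) × log₂((1/3)/(11/12)) = (1/3) × log₂(4/11) = -0.4865
D(P||Q) = 2.0000 - 0.4865
  = 1.5135 bits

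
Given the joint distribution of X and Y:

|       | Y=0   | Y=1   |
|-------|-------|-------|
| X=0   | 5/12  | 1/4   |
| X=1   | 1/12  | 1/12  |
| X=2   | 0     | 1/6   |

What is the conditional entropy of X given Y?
Marginal P(Y) (column sums):
  P(Y=0) = 5/12 + 1/12 + 0 = 1/2
  P(Y=1) = 1/4 + 1/12 + 1/6 = 1/2

H(X|Y) = -Σ P(X,Y)·log₂ P(X|Y), where P(X|Y) = P(X,Y) / P(Y)
  (cells with P(X,Y) = 0 contribute 0)
  (X=0,Y=0): P(X|Y) = (5/12)/(1/2) = 5/6;  -(5/12)·log₂(5/6) = 0.1096
  (X=0,Y=1): P(X|Y) = (1/4)/(1/2) = 1/2;  -(1/4)·log₂(1/2) = 0.2500
  (X=1,Y=0): P(X|Y) = (1/12)/(1/2) = 1/6;  -(1/12)·log₂(1/6) = 0.2154
  (X=1,Y=1): P(X|Y) = (1/12)/(1/2) = 1/6;  -(1/12)·log₂(1/6) = 0.2154
  (X=2,Y=1): P(X|Y) = (1/6)/(1/2) = 1/3;  -(1/6)·log₂(1/3) = 0.2642
H(X|Y) = 0.1096 + 0.2500 + 0.2154 + 0.2154 + 0.2642
  = 1.0546 bits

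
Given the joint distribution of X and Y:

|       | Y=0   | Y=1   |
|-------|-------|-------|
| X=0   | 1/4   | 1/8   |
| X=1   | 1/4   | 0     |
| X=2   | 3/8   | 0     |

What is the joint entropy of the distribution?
H(X,Y) = -Σ P(X,Y) log₂ P(X,Y), summed over the non-zero cells:
H(X,Y) = -[(1/4)·log₂(1/4) + (1/8)·log₂(1/8) + (1/4)·log₂(1/4) + (3/8)·log₂(3/8)]
  = 0.5000 + 0.3750 + 0.5000 + 0.5306
  = 1.9056 bits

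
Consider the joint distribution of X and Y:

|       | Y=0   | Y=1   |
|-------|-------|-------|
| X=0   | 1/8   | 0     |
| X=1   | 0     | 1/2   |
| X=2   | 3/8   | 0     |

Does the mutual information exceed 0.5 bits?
Marginal P(X) (row sums):
  P(X=0) = 1/8 + 0 = 1/8
  P(X=1) = 0 + 1/2 = 1/2
  P(X=2) = 3/8 + 0 = 3/8
Marginal P(Y) (column sums):
  P(Y=0) = 1/8 + 0 + 3/8 = 1/2
  P(Y=1) = 0 + 1/2 + 0 = 1/2

H(X) = -[(1/8)·log₂(1/8) + (1/2)·log₂(1/2) + (3/8)·log₂(3/8)]
  = 0.3750 + 0.5000 + 0.5306
  = 1.4056 bits
H(Y) = -[(1/2)·log₂(1/2) + (1/2)·log₂(1/2)]
  = 0.5000 + 0.5000
  = 1.0000 bits
H(X,Y) = -[(1/8)·log₂(1/8) + (1/2)·log₂(1/2) + (3/8)·log₂(3/8)]
  = 0.3750 + 0.5000 + 0.5306
  = 1.4056 bits

I(X;Y) = H(X) + H(Y) - H(X,Y)
  = 1.4056 + 1.0000 - 1.4056
  = 1.0000 bits

Yes. I(X;Y) = 1.0000 bits, which is > 0.5 bits.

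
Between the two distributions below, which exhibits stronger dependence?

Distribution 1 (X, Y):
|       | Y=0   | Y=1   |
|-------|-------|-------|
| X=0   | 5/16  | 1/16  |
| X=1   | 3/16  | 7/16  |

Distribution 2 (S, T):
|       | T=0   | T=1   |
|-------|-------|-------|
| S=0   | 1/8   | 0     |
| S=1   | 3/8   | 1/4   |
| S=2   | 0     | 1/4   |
Distribution 1 (X, Y):
Marginal P(X) (row sums):
  P(X=0) = 5/16 + 1/16 = 3/8
  P(X=1) = 3/16 + 7/16 = 5/8
Marginal P(Y) (column sums):
  P(Y=0) = 5/16 + 3/16 = 1/2
  P(Y=1) = 1/16 + 7/16 = 1/2

H(X) = -[(3/8)·log₂(3/8) + (5/8)·log₂(5/8)]
  = 0.5306 + 0.4238
  = 0.9544 bits
H(Y) = -[(1/2)·log₂(1/2) + (1/2)·log₂(1/2)]
  = 0.5000 + 0.5000
  = 1.0000 bits
H(X,Y) = -[(5/16)·log₂(5/16) + (1/16)·log₂(1/16) + (3/16)·log₂(3/16) + (7/16)·log₂(7/16)]
  = 0.5244 + 0.2500 + 0.4528 + 0.5218
  = 1.7490 bits

I(X;Y) = H(X) + H(Y) - H(X,Y)
  = 0.9544 + 1.0000 - 1.7490
  = 0.2054 bits

Distribution 2 (S, T):
Marginal P(S) (row sums):
  P(S=0) = 1/8 + 0 = 1/8
  P(S=1) = 3/8 + 1/4 = 5/8
  P(S=2) = 0 + 1/4 = 1/4
Marginal P(T) (column sums):
  P(T=0) = 1/8 + 3/8 + 0 = 1/2
  P(T=1) = 0 + 1/4 + 1/4 = 1/2

H(S) = -[(1/8)·log₂(1/8) + (5/8)·log₂(5/8) + (1/4)·log₂(1/4)]
  = 0.3750 + 0.4238 + 0.5000
  = 1.2988 bits
H(T) = -[(1/2)·log₂(1/2) + (1/2)·log₂(1/2)]
  = 0.5000 + 0.5000
  = 1.0000 bits
H(S,T) = -[(1/8)·log₂(1/8) + (3/8)·log₂(3/8) + (1/4)·log₂(1/4) + (1/4)·log₂(1/4)]
  = 0.3750 + 0.5306 + 0.5000 + 0.5000
  = 1.9056 bits

I(S;T) = H(S) + H(T) - H(S,T)
  = 1.2988 + 1.0000 - 1.9056
  = 0.3932 bits

I(S;T) = 0.3932 bits > I(X;Y) = 0.2054 bits, so (S, T) has the higher mutual information (stronger dependence).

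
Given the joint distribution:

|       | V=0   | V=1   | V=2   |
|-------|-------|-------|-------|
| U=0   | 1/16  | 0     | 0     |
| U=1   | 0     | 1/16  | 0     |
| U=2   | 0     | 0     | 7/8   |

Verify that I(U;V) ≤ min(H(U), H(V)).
Marginal P(U) (row sums):
  P(U=0) = 1/16 + 0 + 0 = 1/16
  P(U=1) = 0 + 1/16 + 0 = 1/16
  P(U=2) = 0 + 0 + 7/8 = 7/8
Marginal P(V) (column sums):
  P(V=0) = 1/16 + 0 + 0 = 1/16
  P(V=1) = 0 + 1/16 + 0 = 1/16
  P(V=2) = 0 + 0 + 7/8 = 7/8

H(U) = -[(1/16)·log₂(1/16) + (1/16)·log₂(1/16) + (7/8)·log₂(7/8)]
  = 0.2500 + 0.2500 + 0.1686
  = 0.6686 bits
H(V) = -[(1/16)·log₂(1/16) + (1/16)·log₂(1/16) + (7/8)·log₂(7/8)]
  = 0.2500 + 0.2500 + 0.1686
  = 0.6686 bits
H(U,V) = -[(1/16)·log₂(1/16) + (1/16)·log₂(1/16) + (7/8)·log₂(7/8)]
  = 0.2500 + 0.2500 + 0.1686
  = 0.6686 bits

I(U;V) = H(U) + H(V) - H(U,V)
  = 0.6686 + 0.6686 - 0.6686
  = 0.6686 bits

min(H(U), H(V)) = min(0.6686, 0.6686) = 0.6686 bits
Since 0.6686 ≤ 0.6686, the bound is satisfied ✓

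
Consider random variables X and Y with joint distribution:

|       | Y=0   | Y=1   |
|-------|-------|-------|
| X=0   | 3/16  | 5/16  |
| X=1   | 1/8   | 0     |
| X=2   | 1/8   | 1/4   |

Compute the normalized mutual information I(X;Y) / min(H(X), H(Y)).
Marginal P(X) (row sums):
  P(X=0) = 3/16 + 5/16 = 1/2
  P(X=1) = 1/8 + 0 = 1/8
  P(X=2) = 1/8 + 1/4 = 3/8
Marginal P(Y) (column sums):
  P(Y=0) = 3/16 + 1/8 + 1/8 = 7/16
  P(Y=1) = 5/16 + 0 + 1/4 = 9/16

H(X) = -[(1/2)·log₂(1/2) + (1/8)·log₂(1/8) + (3/8)·log₂(3/8)]
  = 0.5000 + 0.3750 + 0.5306
  = 1.4056 bits
H(Y) = -[(7/16)·log₂(7/16) + (9/16)·log₂(9/16)]
  = 0.5218 + 0.4669
  = 0.9887 bits
H(X,Y) = -[(3/16)·log₂(3/16) + (5/16)·log₂(5/16) + (1/8)·log₂(1/8) + (1/8)·log₂(1/8) + (1/4)·log₂(1/4)]
  = 0.4528 + 0.5244 + 0.3750 + 0.3750 + 0.5000
  = 2.2272 bits

I(X;Y) = H(X) + H(Y) - H(X,Y)
  = 1.4056 + 0.9887 - 2.2272
  = 0.1671 bits

min(H(X), H(Y)) = min(1.4056, 0.9887) = 0.9887 bits
Normalized MI = 0.1671 / 0.9887 = 0.1690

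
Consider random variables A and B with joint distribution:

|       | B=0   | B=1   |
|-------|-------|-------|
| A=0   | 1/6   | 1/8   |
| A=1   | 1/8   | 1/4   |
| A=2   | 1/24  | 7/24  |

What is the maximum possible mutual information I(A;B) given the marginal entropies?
The upper bound on mutual information is I(A;B) ≤ min(H(A), H(B)).

Marginal P(A) (row sums):
  P(A=0) = 1/6 + 1/8 = 7/24
  P(A=1) = 1/8 + 1/4 = 3/8
  P(A=2) = 1/24 + 7/24 = 1/3
Marginal P(B) (column sums):
  P(B=0) = 1/6 + 1/8 + 1/24 = 1/3
  P(B=1) = 1/8 + 1/4 + 7/24 = 2/3

H(A) = -[(7/24)·log₂(7/24) + (3/8)·log₂(3/8) + (1/3)·log₂(1/3)]
  = 0.5185 + 0.5306 + 0.5283
  = 1.5774 bits
H(B) = -[(1/3)·log₂(1/3) + (2/3)·log₂(2/3)]
  = 0.5283 + 0.3900
  = 0.9183 bits

Maximum possible I(A;B) = min(1.5774, 0.9183) = 0.9183 bits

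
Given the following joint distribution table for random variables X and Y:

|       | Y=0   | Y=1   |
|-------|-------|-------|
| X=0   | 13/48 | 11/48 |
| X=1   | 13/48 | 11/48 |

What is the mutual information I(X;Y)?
Marginal P(X) (row sums):
  P(X=0) = 13/48 + 11/48 = 1/2
  P(X=1) = 13/48 + 11/48 = 1/2
Marginal P(Y) (column sums):
  P(Y=0) = 13/48 + 13/48 = 13/24
  P(Y=1) = 11/48 + 11/48 = 11/24

H(X) = -[(1/2)·log₂(1/2) + (1/2)·log₂(1/2)]
  = 0.5000 + 0.5000
  = 1.0000 bits
H(Y) = -[(13/24)·log₂(13/24) + (11/24)·log₂(11/24)]
  = 0.4791 + 0.5159
  = 0.9950 bits
H(X,Y) = -[(13/48)·log₂(13/48) + (11/48)·log₂(11/48) + (13/48)·log₂(13/48) + (11/48)·log₂(11/48)]
  = 0.5104 + 0.4871 + 0.5104 + 0.4871
  = 1.9950 bits

I(X;Y) = H(X) + H(Y) - H(X,Y)
  = 1.0000 + 0.9950 - 1.9950
  = 0.0000 bits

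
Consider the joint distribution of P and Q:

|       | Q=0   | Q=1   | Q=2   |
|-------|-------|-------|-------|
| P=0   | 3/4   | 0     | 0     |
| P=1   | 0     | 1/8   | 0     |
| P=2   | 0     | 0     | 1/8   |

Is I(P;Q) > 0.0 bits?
Marginal P(P) (row sums):
  P(P=0) = 3/4 + 0 + 0 = 3/4
  P(P=1) = 0 + 1/8 + 0 = 1/8
  P(P=2) = 0 + 0 + 1/8 = 1/8
Marginal P(Q) (column sums):
  P(Q=0) = 3/4 + 0 + 0 = 3/4
  P(Q=1) = 0 + 1/8 + 0 = 1/8
  P(Q=2) = 0 + 0 + 1/8 = 1/8

H(P) = -[(3/4)·log₂(3/4) + (1/8)·log₂(1/8) + (1/8)·log₂(1/8)]
  = 0.3113 + 0.3750 + 0.3750
  = 1.0613 bits
H(Q) = -[(3/4)·log₂(3/4) + (1/8)·log₂(1/8) + (1/8)·log₂(1/8)]
  = 0.3113 + 0.3750 + 0.3750
  = 1.0613 bits
H(P,Q) = -[(3/4)·log₂(3/4) + (1/8)·log₂(1/8) + (1/8)·log₂(1/8)]
  = 0.3113 + 0.3750 + 0.3750
  = 1.0613 bits

I(P;Q) = H(P) + H(Q) - H(P,Q)
  = 1.0613 + 1.0613 - 1.0613
  = 1.0613 bits

Yes. I(P;Q) = 1.0613 bits, which is > 0.0 bits.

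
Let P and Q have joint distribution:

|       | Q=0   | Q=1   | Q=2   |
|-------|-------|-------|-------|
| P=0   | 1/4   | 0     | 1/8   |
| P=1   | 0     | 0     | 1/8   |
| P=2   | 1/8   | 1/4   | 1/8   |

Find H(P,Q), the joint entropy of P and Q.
H(P,Q) = -Σ P(P,Q) log₂ P(P,Q), summed over the non-zero cells:
H(P,Q) = -[(1/4)·log₂(1/4) + (1/8)·log₂(1/8) + (1/8)·log₂(1/8) + (1/8)·log₂(1/8) + (1/4)·log₂(1/4) + (1/8)·log₂(1/8)]
  = 0.5000 + 0.3750 + 0.3750 + 0.3750 + 0.5000 + 0.3750
  = 2.5000 bits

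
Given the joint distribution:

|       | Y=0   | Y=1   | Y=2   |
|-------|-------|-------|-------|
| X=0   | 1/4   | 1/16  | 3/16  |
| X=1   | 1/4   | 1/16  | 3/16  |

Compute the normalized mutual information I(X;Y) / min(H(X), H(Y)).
Marginal P(X) (row sums):
  P(X=0) = 1/4 + 1/16 + 3/16 = 1/2
  P(X=1) = 1/4 + 1/16 + 3/16 = 1/2
Marginal P(Y) (column sums):
  P(Y=0) = 1/4 + 1/4 = 1/2
  P(Y=1) = 1/16 + 1/16 = 1/8
  P(Y=2) = 3/16 + 3/16 = 3/8

H(X) = -[(1/2)·log₂(1/2) + (1/2)·log₂(1/2)]
  = 0.5000 + 0.5000
  = 1.0000 bits
H(Y) = -[(1/2)·log₂(1/2) + (1/8)·log₂(1/8) + (3/8)·log₂(3/8)]
  = 0.5000 + 0.3750 + 0.5306
  = 1.4056 bits
H(X,Y) = -[(1/4)·log₂(1/4) + (1/16)·log₂(1/16) + (3/16)·log₂(3/16) + (1/4)·log₂(1/4) + (1/16)·log₂(1/16) + (3/16)·log₂(3/16)]
  = 0.5000 + 0.2500 + 0.4528 + 0.5000 + 0.2500 + 0.4528
  = 2.4056 bits

I(X;Y) = H(X) + H(Y) - H(X,Y)
  = 1.0000 + 1.4056 - 2.4056
  = 0.0000 bits

min(H(X), H(Y)) = min(1.0000, 1.4056) = 1.0000 bits
Normalized MI = 0.0000 / 1.0000 = 0.0000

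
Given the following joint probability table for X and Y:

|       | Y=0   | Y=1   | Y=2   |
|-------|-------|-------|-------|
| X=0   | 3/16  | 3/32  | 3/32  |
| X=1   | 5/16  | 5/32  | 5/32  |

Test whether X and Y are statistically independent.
Marginal P(X) (row sums):
  P(X=0) = 3/16 + 3/32 + 3/32 = 3/8
  P(X=1) = 5/16 + 5/32 + 5/32 = 5/8
Marginal P(Y) (column sums):
  P(Y=0) = 3/16 + 5/16 = 1/2
  P(Y=1) = 3/32 + 5/32 = 1/4
  P(Y=2) = 3/32 + 5/32 = 1/4

X and Y are independent iff P(X=i,Y=j) = P(X=i)·P(Y=j) for every cell.
  P(X=0)·P(Y=0) = 3/8 × 1/2 = 3/16 = P(X=0,Y=0) ✓
  P(X=0)·P(Y=1) = 3/8 × 1/4 = 3/32 = P(X=0,Y=1) ✓
  P(X=0)·P(Y=2) = 3/8 × 1/4 = 3/32 = P(X=0,Y=2) ✓
  P(X=1)·P(Y=0) = 5/8 × 1/2 = 5/16 = P(X=1,Y=0) ✓
  P(X=1)·P(Y=1) = 5/8 × 1/4 = 5/32 = P(X=1,Y=1) ✓
  P(X=1)·P(Y=2) = 5/8 × 1/4 = 5/32 = P(X=1,Y=2) ✓

Yes, X and Y are independent: every cell factors, so I(X;Y) = 0 bits.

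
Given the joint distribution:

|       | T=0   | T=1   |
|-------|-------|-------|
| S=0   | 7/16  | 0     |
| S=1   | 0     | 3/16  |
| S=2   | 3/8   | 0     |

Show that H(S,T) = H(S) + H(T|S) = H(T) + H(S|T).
Marginal P(S) (row sums):
  P(S=0) = 7/16 + 0 = 7/16
  P(S=1) = 0 + 3/16 = 3/16
  P(S=2) = 3/8 + 0 = 3/8
Marginal P(T) (column sums):
  P(T=0) = 7/16 + 0 + 3/8 = 13/16
  P(T=1) = 0 + 3/16 + 0 = 3/16

Decomposition 1: H(S) + H(T|S)
H(S) = -[(7/16)·log₂(7/16) + (3/16)·log₂(3/16) + (3/8)·log₂(3/8)]
  = 0.5218 + 0.4528 + 0.5306
  = 1.5052 bits
H(T|S) = -Σ P(S,T)·log₂ P(T|S), where P(T|S) = P(S,T) / P(S)
  (cells with P(S,T) = 0 contribute 0)
  (S=0,T=0): P(T|S) = (7/16)/(7/16) = 1;  -(7/16)·log₂(1) = 0.0000
  (S=1,T=1): P(T|S) = (3/16)/(3/16) = 1;  -(3/16)·log₂(1) = 0.0000
  (S=2,T=0): P(T|S) = (3/8)/(3/8) = 1;  -(3/8)·log₂(1) = 0.0000
H(T|S) = 0.0000 + 0.0000 + 0.0000
  = 0.0000 bits
H(S) + H(T|S) = 1.5052 + 0.0000 = 1.5052 bits

Decomposition 2: H(T) + H(S|T)
H(T) = -[(13/16)·log₂(13/16) + (3/16)·log₂(3/16)]
  = 0.2434 + 0.4528
  = 0.6962 bits
H(S|T) = -Σ P(S,T)·log₂ P(S|T), where P(S|T) = P(S,T) / P(T)
  (cells with P(S,T) = 0 contribute 0)
  (S=0,T=0): P(S|T) = (7/16)/(13/16) = 7/13;  -(7/16)·log₂(7/13) = 0.3907
  (S=1,T=1): P(S|T) = (3/16)/(3/16) = 1;  -(3/16)·log₂(1) = 0.0000
  (S=2,T=0): P(S|T) = (3/8)/(13/16) = 6/13;  -(3/8)·log₂(6/13) = 0.4183
H(S|T) = 0.3907 + 0.0000 + 0.4183
  = 0.8090 bits
H(T) + H(S|T) = 0.6962 + 0.8090 = 1.5052 bits

Direct computation of the joint entropy:
H(S,T) = -[(7/16)·log₂(7/16) + (3/16)·log₂(3/16) + (3/8)·log₂(3/8)]
  = 0.5218 + 0.4528 + 0.5306
  = 1.5052 bits

All three agree: H(S,T) = 1.5052 bits ✓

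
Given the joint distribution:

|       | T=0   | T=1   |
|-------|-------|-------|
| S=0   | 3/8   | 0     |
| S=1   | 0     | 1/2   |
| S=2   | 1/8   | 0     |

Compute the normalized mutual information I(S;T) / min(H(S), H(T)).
Marginal P(S) (row sums):
  P(S=0) = 3/8 + 0 = 3/8
  P(S=1) = 0 + 1/2 = 1/2
  P(S=2) = 1/8 + 0 = 1/8
Marginal P(T) (column sums):
  P(T=0) = 3/8 + 0 + 1/8 = 1/2
  P(T=1) = 0 + 1/2 + 0 = 1/2

H(S) = -[(3/8)·log₂(3/8) + (1/2)·log₂(1/2) + (1/8)·log₂(1/8)]
  = 0.5306 + 0.5000 + 0.3750
  = 1.4056 bits
H(T) = -[(1/2)·log₂(1/2) + (1/2)·log₂(1/2)]
  = 0.5000 + 0.5000
  = 1.0000 bits
H(S,T) = -[(3/8)·log₂(3/8) + (1/2)·log₂(1/2) + (1/8)·log₂(1/8)]
  = 0.5306 + 0.5000 + 0.3750
  = 1.4056 bits

I(S;T) = H(S) + H(T) - H(S,T)
  = 1.4056 + 1.0000 - 1.4056
  = 1.0000 bits

min(H(S), H(T)) = min(1.4056, 1.0000) = 1.0000 bits
Normalized MI = 1.0000 / 1.0000 = 1.0000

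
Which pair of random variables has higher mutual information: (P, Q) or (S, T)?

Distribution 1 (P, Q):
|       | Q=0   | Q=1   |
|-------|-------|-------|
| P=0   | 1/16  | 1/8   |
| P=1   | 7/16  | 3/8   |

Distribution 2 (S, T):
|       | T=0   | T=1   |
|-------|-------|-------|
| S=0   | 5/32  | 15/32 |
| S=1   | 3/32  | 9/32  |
Distribution 1 (P, Q):
Marginal P(P) (row sums):
  P(P=0) = 1/16 + 1/8 = 3/16
  P(P=1) = 7/16 + 3/8 = 13/16
Marginal P(Q) (column sums):
  P(Q=0) = 1/16 + 7/16 = 1/2
  P(Q=1) = 1/8 + 3/8 = 1/2

H(P) = -[(3/16)·log₂(3/16) + (13/16)·log₂(13/16)]
  = 0.4528 + 0.2434
  = 0.6962 bits
H(Q) = -[(1/2)·log₂(1/2) + (1/2)·log₂(1/2)]
  = 0.5000 + 0.5000
  = 1.0000 bits
H(P,Q) = -[(1/16)·log₂(1/16) + (1/8)·log₂(1/8) + (7/16)·log₂(7/16) + (3/8)·log₂(3/8)]
  = 0.2500 + 0.3750 + 0.5218 + 0.5306
  = 1.6774 bits

I(P;Q) = H(P) + H(Q) - H(P,Q)
  = 0.6962 + 1.0000 - 1.6774
  = 0.0188 bits

Distribution 2 (S, T):
Marginal P(S) (row sums):
  P(S=0) = 5/32 + 15/32 = 5/8
  P(S=1) = 3/32 + 9/32 = 3/8
Marginal P(T) (column sums):
  P(T=0) = 5/32 + 3/32 = 1/4
  P(T=1) = 15/32 + 9/32 = 3/4

H(S) = -[(5/8)·log₂(5/8) + (3/8)·log₂(3/8)]
  = 0.4238 + 0.5306
  = 0.9544 bits
H(T) = -[(1/4)·log₂(1/4) + (3/4)·log₂(3/4)]
  = 0.5000 + 0.3113
  = 0.8113 bits
H(S,T) = -[(5/32)·log₂(5/32) + (15/32)·log₂(15/32) + (3/32)·log₂(3/32) + (9/32)·log₂(9/32)]
  = 0.4184 + 0.5124 + 0.3202 + 0.5147
  = 1.7657 bits

I(S;T) = H(S) + H(T) - H(S,T)
  = 0.9544 + 0.8113 - 1.7657
  = 0.0000 bits

I(P;Q) = 0.0188 bits > I(S;T) = 0.0000 bits, so (P, Q) has the higher mutual information (stronger dependence).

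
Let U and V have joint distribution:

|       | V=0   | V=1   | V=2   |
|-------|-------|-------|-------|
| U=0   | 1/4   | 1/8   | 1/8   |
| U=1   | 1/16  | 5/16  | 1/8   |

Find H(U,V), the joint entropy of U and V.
H(U,V) = -Σ P(U,V) log₂ P(U,V), summed over the non-zero cells:
H(U,V) = -[(1/4)·log₂(1/4) + (1/8)·log₂(1/8) + (1/8)·log₂(1/8) + (1/16)·log₂(1/16) + (5/16)·log₂(5/16) + (1/8)·log₂(1/8)]
  = 0.5000 + 0.3750 + 0.3750 + 0.2500 + 0.5244 + 0.3750
  = 2.3994 bits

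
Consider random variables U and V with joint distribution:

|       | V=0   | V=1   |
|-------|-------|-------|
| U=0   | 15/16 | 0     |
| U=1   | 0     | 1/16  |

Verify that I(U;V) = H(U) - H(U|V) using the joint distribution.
Left side, from I(U;V) = H(U) + H(V) - H(U,V):
Marginal P(U) (row sums):
  P(U=0) = 15/16 + 0 = 15/16
  P(U=1) = 0 + 1/16 = 1/16
Marginal P(V) (column sums):
  P(V=0) = 15/16 + 0 = 15/16
  P(V=1) = 0 + 1/16 = 1/16

H(U) = -[(15/16)·log₂(15/16) + (1/16)·log₂(1/16)]
  = 0.0873 + 0.2500
  = 0.3373 bits
H(V) = -[(15/16)·log₂(15/16) + (1/16)·log₂(1/16)]
  = 0.0873 + 0.2500
  = 0.3373 bits
H(U,V) = -[(15/16)·log₂(15/16) + (1/16)·log₂(1/16)]
  = 0.0873 + 0.2500
  = 0.3373 bits

I(U;V) = H(U) + H(V) - H(U,V)
  = 0.3373 + 0.3373 - 0.3373
  = 0.3373 bits

Right side, with H(U|V) computed directly from the conditional probabilities:
H(U|V) = -Σ P(U,V)·log₂ P(U|V), where P(U|V) = P(U,V) / P(V)
  (cells with P(U,V) = 0 contribute 0)
  (U=0,V=0): P(U|V) = (15/16)/(15/16) = 1;  -(15/16)·log₂(1) = 0.0000
  (U=1,V=1): P(U|V) = (1/16)/(1/16) = 1;  -(1/16)·log₂(1) = 0.0000
H(U|V) = 0.0000 + 0.0000
  = 0.0000 bits
H(U) - H(U|V) = 0.3373 - 0.0000 = 0.3373 bits

Both sides equal 0.3373 bits, so I(U;V) = H(U) - H(U|V) ✓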